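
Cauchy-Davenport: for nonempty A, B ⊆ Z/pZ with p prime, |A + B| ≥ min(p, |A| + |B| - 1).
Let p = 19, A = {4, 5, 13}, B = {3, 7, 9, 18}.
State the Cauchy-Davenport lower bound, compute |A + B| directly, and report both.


Cauchy-Davenport: |A + B| ≥ min(p, |A| + |B| - 1) for A, B nonempty in Z/pZ.
|A| = 3, |B| = 4, p = 19.
CD lower bound = min(19, 3 + 4 - 1) = min(19, 6) = 6.
Compute A + B mod 19 directly:
a = 4: 4+3=7, 4+7=11, 4+9=13, 4+18=3
a = 5: 5+3=8, 5+7=12, 5+9=14, 5+18=4
a = 13: 13+3=16, 13+7=1, 13+9=3, 13+18=12
A + B = {1, 3, 4, 7, 8, 11, 12, 13, 14, 16}, so |A + B| = 10.
Verify: 10 ≥ 6? Yes ✓.

CD lower bound = 6, actual |A + B| = 10.


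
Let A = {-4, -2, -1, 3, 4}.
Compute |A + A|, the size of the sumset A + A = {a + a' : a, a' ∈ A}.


A + A = {a + a' : a, a' ∈ A}; |A| = 5.
General bounds: 2|A| - 1 ≤ |A + A| ≤ |A|(|A|+1)/2, i.e. 9 ≤ |A + A| ≤ 15.
Lower bound 2|A|-1 is attained iff A is an arithmetic progression.
Enumerate sums a + a' for a ≤ a' (symmetric, so this suffices):
a = -4: -4+-4=-8, -4+-2=-6, -4+-1=-5, -4+3=-1, -4+4=0
a = -2: -2+-2=-4, -2+-1=-3, -2+3=1, -2+4=2
a = -1: -1+-1=-2, -1+3=2, -1+4=3
a = 3: 3+3=6, 3+4=7
a = 4: 4+4=8
Distinct sums: {-8, -6, -5, -4, -3, -2, -1, 0, 1, 2, 3, 6, 7, 8}
|A + A| = 14

|A + A| = 14


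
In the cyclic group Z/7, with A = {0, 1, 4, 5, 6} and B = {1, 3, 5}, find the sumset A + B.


Work in Z/7Z: reduce every sum a + b modulo 7.
Enumerate all 15 pairs:
a = 0: 0+1=1, 0+3=3, 0+5=5
a = 1: 1+1=2, 1+3=4, 1+5=6
a = 4: 4+1=5, 4+3=0, 4+5=2
a = 5: 5+1=6, 5+3=1, 5+5=3
a = 6: 6+1=0, 6+3=2, 6+5=4
Distinct residues collected: {0, 1, 2, 3, 4, 5, 6}
|A + B| = 7 (out of 7 total residues).

A + B = {0, 1, 2, 3, 4, 5, 6}


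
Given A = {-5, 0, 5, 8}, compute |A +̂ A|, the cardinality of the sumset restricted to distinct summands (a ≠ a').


Restricted sumset: A +̂ A = {a + a' : a ∈ A, a' ∈ A, a ≠ a'}.
Equivalently, take A + A and drop any sum 2a that is achievable ONLY as a + a for a ∈ A (i.e. sums representable only with equal summands).
Enumerate pairs (a, a') with a < a' (symmetric, so each unordered pair gives one sum; this covers all a ≠ a'):
  -5 + 0 = -5
  -5 + 5 = 0
  -5 + 8 = 3
  0 + 5 = 5
  0 + 8 = 8
  5 + 8 = 13
Collected distinct sums: {-5, 0, 3, 5, 8, 13}
|A +̂ A| = 6
(Reference bound: |A +̂ A| ≥ 2|A| - 3 for |A| ≥ 2, with |A| = 4 giving ≥ 5.)

|A +̂ A| = 6


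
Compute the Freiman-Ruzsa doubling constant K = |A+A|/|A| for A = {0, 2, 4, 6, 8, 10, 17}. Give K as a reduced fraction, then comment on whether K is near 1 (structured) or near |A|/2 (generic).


|A| = 7.
Compute A + A by enumerating all 49 pairs.
A + A = {0, 2, 4, 6, 8, 10, 12, 14, 16, 17, 18, 19, 20, 21, 23, 25, 27, 34}, so |A + A| = 18.
K = |A + A| / |A| = 18/7 (already in lowest terms) ≈ 2.5714.
Reference: AP of size 7 gives K = 13/7 ≈ 1.8571; a fully generic set of size 7 gives K ≈ 4.0000.

|A| = 7, |A + A| = 18, K = 18/7.


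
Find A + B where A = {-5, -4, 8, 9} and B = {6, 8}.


A + B = {a + b : a ∈ A, b ∈ B}.
Enumerate all |A|·|B| = 4·2 = 8 pairs (a, b) and collect distinct sums.
a = -5: -5+6=1, -5+8=3
a = -4: -4+6=2, -4+8=4
a = 8: 8+6=14, 8+8=16
a = 9: 9+6=15, 9+8=17
Collecting distinct sums: A + B = {1, 2, 3, 4, 14, 15, 16, 17}
|A + B| = 8

A + B = {1, 2, 3, 4, 14, 15, 16, 17}


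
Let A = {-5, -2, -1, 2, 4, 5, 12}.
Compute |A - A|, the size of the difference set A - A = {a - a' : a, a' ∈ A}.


A - A = {a - a' : a, a' ∈ A}; |A| = 7.
Bounds: 2|A|-1 ≤ |A - A| ≤ |A|² - |A| + 1, i.e. 13 ≤ |A - A| ≤ 43.
Note: 0 ∈ A - A always (from a - a). The set is symmetric: if d ∈ A - A then -d ∈ A - A.
Enumerate nonzero differences d = a - a' with a > a' (then include -d):
Positive differences: {1, 2, 3, 4, 5, 6, 7, 8, 9, 10, 13, 14, 17}
Full difference set: {0} ∪ (positive diffs) ∪ (negative diffs).
|A - A| = 1 + 2·13 = 27 (matches direct enumeration: 27).

|A - A| = 27


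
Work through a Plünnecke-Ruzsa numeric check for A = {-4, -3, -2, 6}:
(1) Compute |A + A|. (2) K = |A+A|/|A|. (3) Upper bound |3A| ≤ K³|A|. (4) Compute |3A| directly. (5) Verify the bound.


|A| = 4.
Step 1: Compute A + A by enumerating all 16 pairs.
A + A = {-8, -7, -6, -5, -4, 2, 3, 4, 12}, so |A + A| = 9.
Step 2: Doubling constant K = |A + A|/|A| = 9/4 = 9/4 ≈ 2.2500.
Step 3: Plünnecke-Ruzsa gives |3A| ≤ K³·|A| = (2.2500)³ · 4 ≈ 45.5625.
Step 4: Compute 3A = A + A + A directly by enumerating all triples (a,b,c) ∈ A³; |3A| = 16.
Step 5: Check 16 ≤ 45.5625? Yes ✓.

K = 9/4, Plünnecke-Ruzsa bound K³|A| ≈ 45.5625, |3A| = 16, inequality holds.


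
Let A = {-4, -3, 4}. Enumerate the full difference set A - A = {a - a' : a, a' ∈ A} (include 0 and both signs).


A - A = {a - a' : a, a' ∈ A}.
Compute a - a' for each ordered pair (a, a'):
a = -4: -4--4=0, -4--3=-1, -4-4=-8
a = -3: -3--4=1, -3--3=0, -3-4=-7
a = 4: 4--4=8, 4--3=7, 4-4=0
Collecting distinct values (and noting 0 appears from a-a):
A - A = {-8, -7, -1, 0, 1, 7, 8}
|A - A| = 7

A - A = {-8, -7, -1, 0, 1, 7, 8}


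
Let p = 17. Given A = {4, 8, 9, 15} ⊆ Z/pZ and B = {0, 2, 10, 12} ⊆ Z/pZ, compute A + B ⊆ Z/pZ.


Work in Z/17Z: reduce every sum a + b modulo 17.
Enumerate all 16 pairs:
a = 4: 4+0=4, 4+2=6, 4+10=14, 4+12=16
a = 8: 8+0=8, 8+2=10, 8+10=1, 8+12=3
a = 9: 9+0=9, 9+2=11, 9+10=2, 9+12=4
a = 15: 15+0=15, 15+2=0, 15+10=8, 15+12=10
Distinct residues collected: {0, 1, 2, 3, 4, 6, 8, 9, 10, 11, 14, 15, 16}
|A + B| = 13 (out of 17 total residues).

A + B = {0, 1, 2, 3, 4, 6, 8, 9, 10, 11, 14, 15, 16}


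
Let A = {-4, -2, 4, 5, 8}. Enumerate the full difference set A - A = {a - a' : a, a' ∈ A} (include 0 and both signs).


A - A = {a - a' : a, a' ∈ A}.
Compute a - a' for each ordered pair (a, a'):
a = -4: -4--4=0, -4--2=-2, -4-4=-8, -4-5=-9, -4-8=-12
a = -2: -2--4=2, -2--2=0, -2-4=-6, -2-5=-7, -2-8=-10
a = 4: 4--4=8, 4--2=6, 4-4=0, 4-5=-1, 4-8=-4
a = 5: 5--4=9, 5--2=7, 5-4=1, 5-5=0, 5-8=-3
a = 8: 8--4=12, 8--2=10, 8-4=4, 8-5=3, 8-8=0
Collecting distinct values (and noting 0 appears from a-a):
A - A = {-12, -10, -9, -8, -7, -6, -4, -3, -2, -1, 0, 1, 2, 3, 4, 6, 7, 8, 9, 10, 12}
|A - A| = 21

A - A = {-12, -10, -9, -8, -7, -6, -4, -3, -2, -1, 0, 1, 2, 3, 4, 6, 7, 8, 9, 10, 12}


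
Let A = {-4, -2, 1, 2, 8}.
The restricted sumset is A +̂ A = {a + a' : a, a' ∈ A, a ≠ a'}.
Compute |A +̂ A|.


Restricted sumset: A +̂ A = {a + a' : a ∈ A, a' ∈ A, a ≠ a'}.
Equivalently, take A + A and drop any sum 2a that is achievable ONLY as a + a for a ∈ A (i.e. sums representable only with equal summands).
Enumerate pairs (a, a') with a < a' (symmetric, so each unordered pair gives one sum; this covers all a ≠ a'):
  -4 + -2 = -6
  -4 + 1 = -3
  -4 + 2 = -2
  -4 + 8 = 4
  -2 + 1 = -1
  -2 + 2 = 0
  -2 + 8 = 6
  1 + 2 = 3
  1 + 8 = 9
  2 + 8 = 10
Collected distinct sums: {-6, -3, -2, -1, 0, 3, 4, 6, 9, 10}
|A +̂ A| = 10
(Reference bound: |A +̂ A| ≥ 2|A| - 3 for |A| ≥ 2, with |A| = 5 giving ≥ 7.)

|A +̂ A| = 10


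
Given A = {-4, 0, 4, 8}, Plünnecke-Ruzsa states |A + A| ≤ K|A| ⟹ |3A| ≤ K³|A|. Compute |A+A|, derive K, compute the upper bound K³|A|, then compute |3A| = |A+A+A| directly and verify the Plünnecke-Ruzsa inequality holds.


|A| = 4.
Step 1: Compute A + A by enumerating all 16 pairs.
A + A = {-8, -4, 0, 4, 8, 12, 16}, so |A + A| = 7.
Step 2: Doubling constant K = |A + A|/|A| = 7/4 = 7/4 ≈ 1.7500.
Step 3: Plünnecke-Ruzsa gives |3A| ≤ K³·|A| = (1.7500)³ · 4 ≈ 21.4375.
Step 4: Compute 3A = A + A + A directly by enumerating all triples (a,b,c) ∈ A³; |3A| = 10.
Step 5: Check 10 ≤ 21.4375? Yes ✓.

K = 7/4, Plünnecke-Ruzsa bound K³|A| ≈ 21.4375, |3A| = 10, inequality holds.


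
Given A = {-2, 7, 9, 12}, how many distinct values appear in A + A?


A + A = {a + a' : a, a' ∈ A}; |A| = 4.
General bounds: 2|A| - 1 ≤ |A + A| ≤ |A|(|A|+1)/2, i.e. 7 ≤ |A + A| ≤ 10.
Lower bound 2|A|-1 is attained iff A is an arithmetic progression.
Enumerate sums a + a' for a ≤ a' (symmetric, so this suffices):
a = -2: -2+-2=-4, -2+7=5, -2+9=7, -2+12=10
a = 7: 7+7=14, 7+9=16, 7+12=19
a = 9: 9+9=18, 9+12=21
a = 12: 12+12=24
Distinct sums: {-4, 5, 7, 10, 14, 16, 18, 19, 21, 24}
|A + A| = 10

|A + A| = 10


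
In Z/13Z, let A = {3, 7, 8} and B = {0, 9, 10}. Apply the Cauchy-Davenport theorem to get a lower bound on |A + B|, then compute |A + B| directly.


Cauchy-Davenport: |A + B| ≥ min(p, |A| + |B| - 1) for A, B nonempty in Z/pZ.
|A| = 3, |B| = 3, p = 13.
CD lower bound = min(13, 3 + 3 - 1) = min(13, 5) = 5.
Compute A + B mod 13 directly:
a = 3: 3+0=3, 3+9=12, 3+10=0
a = 7: 7+0=7, 7+9=3, 7+10=4
a = 8: 8+0=8, 8+9=4, 8+10=5
A + B = {0, 3, 4, 5, 7, 8, 12}, so |A + B| = 7.
Verify: 7 ≥ 5? Yes ✓.

CD lower bound = 5, actual |A + B| = 7.


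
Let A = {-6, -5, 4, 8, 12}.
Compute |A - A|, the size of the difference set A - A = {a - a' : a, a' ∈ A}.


A - A = {a - a' : a, a' ∈ A}; |A| = 5.
Bounds: 2|A|-1 ≤ |A - A| ≤ |A|² - |A| + 1, i.e. 9 ≤ |A - A| ≤ 21.
Note: 0 ∈ A - A always (from a - a). The set is symmetric: if d ∈ A - A then -d ∈ A - A.
Enumerate nonzero differences d = a - a' with a > a' (then include -d):
Positive differences: {1, 4, 8, 9, 10, 13, 14, 17, 18}
Full difference set: {0} ∪ (positive diffs) ∪ (negative diffs).
|A - A| = 1 + 2·9 = 19 (matches direct enumeration: 19).

|A - A| = 19


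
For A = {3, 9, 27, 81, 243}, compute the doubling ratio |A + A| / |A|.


|A| = 5.
Compute A + A by enumerating all 25 pairs.
A + A = {6, 12, 18, 30, 36, 54, 84, 90, 108, 162, 246, 252, 270, 324, 486}, so |A + A| = 15.
K = |A + A| / |A| = 15/5 = 3/1 ≈ 3.0000.
Reference: AP of size 5 gives K = 9/5 ≈ 1.8000; a fully generic set of size 5 gives K ≈ 3.0000.

|A| = 5, |A + A| = 15, K = 15/5 = 3/1.


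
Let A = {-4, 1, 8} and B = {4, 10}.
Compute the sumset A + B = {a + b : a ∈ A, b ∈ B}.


A + B = {a + b : a ∈ A, b ∈ B}.
Enumerate all |A|·|B| = 3·2 = 6 pairs (a, b) and collect distinct sums.
a = -4: -4+4=0, -4+10=6
a = 1: 1+4=5, 1+10=11
a = 8: 8+4=12, 8+10=18
Collecting distinct sums: A + B = {0, 5, 6, 11, 12, 18}
|A + B| = 6

A + B = {0, 5, 6, 11, 12, 18}


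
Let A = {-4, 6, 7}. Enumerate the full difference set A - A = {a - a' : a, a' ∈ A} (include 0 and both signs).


A - A = {a - a' : a, a' ∈ A}.
Compute a - a' for each ordered pair (a, a'):
a = -4: -4--4=0, -4-6=-10, -4-7=-11
a = 6: 6--4=10, 6-6=0, 6-7=-1
a = 7: 7--4=11, 7-6=1, 7-7=0
Collecting distinct values (and noting 0 appears from a-a):
A - A = {-11, -10, -1, 0, 1, 10, 11}
|A - A| = 7

A - A = {-11, -10, -1, 0, 1, 10, 11}


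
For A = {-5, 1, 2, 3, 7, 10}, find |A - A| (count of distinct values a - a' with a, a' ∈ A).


A - A = {a - a' : a, a' ∈ A}; |A| = 6.
Bounds: 2|A|-1 ≤ |A - A| ≤ |A|² - |A| + 1, i.e. 11 ≤ |A - A| ≤ 31.
Note: 0 ∈ A - A always (from a - a). The set is symmetric: if d ∈ A - A then -d ∈ A - A.
Enumerate nonzero differences d = a - a' with a > a' (then include -d):
Positive differences: {1, 2, 3, 4, 5, 6, 7, 8, 9, 12, 15}
Full difference set: {0} ∪ (positive diffs) ∪ (negative diffs).
|A - A| = 1 + 2·11 = 23 (matches direct enumeration: 23).

|A - A| = 23


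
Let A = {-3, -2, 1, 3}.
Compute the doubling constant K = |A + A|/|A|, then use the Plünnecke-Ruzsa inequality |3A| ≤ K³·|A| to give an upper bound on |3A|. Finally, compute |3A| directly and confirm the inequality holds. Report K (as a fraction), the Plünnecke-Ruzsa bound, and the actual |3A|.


|A| = 4.
Step 1: Compute A + A by enumerating all 16 pairs.
A + A = {-6, -5, -4, -2, -1, 0, 1, 2, 4, 6}, so |A + A| = 10.
Step 2: Doubling constant K = |A + A|/|A| = 10/4 = 10/4 ≈ 2.5000.
Step 3: Plünnecke-Ruzsa gives |3A| ≤ K³·|A| = (2.5000)³ · 4 ≈ 62.5000.
Step 4: Compute 3A = A + A + A directly by enumerating all triples (a,b,c) ∈ A³; |3A| = 17.
Step 5: Check 17 ≤ 62.5000? Yes ✓.

K = 10/4, Plünnecke-Ruzsa bound K³|A| ≈ 62.5000, |3A| = 17, inequality holds.


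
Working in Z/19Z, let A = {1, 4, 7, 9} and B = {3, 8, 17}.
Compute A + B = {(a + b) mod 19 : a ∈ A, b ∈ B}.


Work in Z/19Z: reduce every sum a + b modulo 19.
Enumerate all 12 pairs:
a = 1: 1+3=4, 1+8=9, 1+17=18
a = 4: 4+3=7, 4+8=12, 4+17=2
a = 7: 7+3=10, 7+8=15, 7+17=5
a = 9: 9+3=12, 9+8=17, 9+17=7
Distinct residues collected: {2, 4, 5, 7, 9, 10, 12, 15, 17, 18}
|A + B| = 10 (out of 19 total residues).

A + B = {2, 4, 5, 7, 9, 10, 12, 15, 17, 18}


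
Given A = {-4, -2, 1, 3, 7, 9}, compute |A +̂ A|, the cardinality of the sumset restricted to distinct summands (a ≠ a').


Restricted sumset: A +̂ A = {a + a' : a ∈ A, a' ∈ A, a ≠ a'}.
Equivalently, take A + A and drop any sum 2a that is achievable ONLY as a + a for a ∈ A (i.e. sums representable only with equal summands).
Enumerate pairs (a, a') with a < a' (symmetric, so each unordered pair gives one sum; this covers all a ≠ a'):
  -4 + -2 = -6
  -4 + 1 = -3
  -4 + 3 = -1
  -4 + 7 = 3
  -4 + 9 = 5
  -2 + 1 = -1
  -2 + 3 = 1
  -2 + 7 = 5
  -2 + 9 = 7
  1 + 3 = 4
  1 + 7 = 8
  1 + 9 = 10
  3 + 7 = 10
  3 + 9 = 12
  7 + 9 = 16
Collected distinct sums: {-6, -3, -1, 1, 3, 4, 5, 7, 8, 10, 12, 16}
|A +̂ A| = 12
(Reference bound: |A +̂ A| ≥ 2|A| - 3 for |A| ≥ 2, with |A| = 6 giving ≥ 9.)

|A +̂ A| = 12


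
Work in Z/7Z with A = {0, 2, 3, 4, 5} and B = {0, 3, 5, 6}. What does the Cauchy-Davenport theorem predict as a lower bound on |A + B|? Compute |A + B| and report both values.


Cauchy-Davenport: |A + B| ≥ min(p, |A| + |B| - 1) for A, B nonempty in Z/pZ.
|A| = 5, |B| = 4, p = 7.
CD lower bound = min(7, 5 + 4 - 1) = min(7, 8) = 7.
Compute A + B mod 7 directly:
a = 0: 0+0=0, 0+3=3, 0+5=5, 0+6=6
a = 2: 2+0=2, 2+3=5, 2+5=0, 2+6=1
a = 3: 3+0=3, 3+3=6, 3+5=1, 3+6=2
a = 4: 4+0=4, 4+3=0, 4+5=2, 4+6=3
a = 5: 5+0=5, 5+3=1, 5+5=3, 5+6=4
A + B = {0, 1, 2, 3, 4, 5, 6}, so |A + B| = 7.
Verify: 7 ≥ 7? Yes ✓.

CD lower bound = 7, actual |A + B| = 7.


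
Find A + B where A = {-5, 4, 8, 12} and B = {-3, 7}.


A + B = {a + b : a ∈ A, b ∈ B}.
Enumerate all |A|·|B| = 4·2 = 8 pairs (a, b) and collect distinct sums.
a = -5: -5+-3=-8, -5+7=2
a = 4: 4+-3=1, 4+7=11
a = 8: 8+-3=5, 8+7=15
a = 12: 12+-3=9, 12+7=19
Collecting distinct sums: A + B = {-8, 1, 2, 5, 9, 11, 15, 19}
|A + B| = 8

A + B = {-8, 1, 2, 5, 9, 11, 15, 19}


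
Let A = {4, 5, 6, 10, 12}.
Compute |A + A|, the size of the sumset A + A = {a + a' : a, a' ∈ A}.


A + A = {a + a' : a, a' ∈ A}; |A| = 5.
General bounds: 2|A| - 1 ≤ |A + A| ≤ |A|(|A|+1)/2, i.e. 9 ≤ |A + A| ≤ 15.
Lower bound 2|A|-1 is attained iff A is an arithmetic progression.
Enumerate sums a + a' for a ≤ a' (symmetric, so this suffices):
a = 4: 4+4=8, 4+5=9, 4+6=10, 4+10=14, 4+12=16
a = 5: 5+5=10, 5+6=11, 5+10=15, 5+12=17
a = 6: 6+6=12, 6+10=16, 6+12=18
a = 10: 10+10=20, 10+12=22
a = 12: 12+12=24
Distinct sums: {8, 9, 10, 11, 12, 14, 15, 16, 17, 18, 20, 22, 24}
|A + A| = 13

|A + A| = 13


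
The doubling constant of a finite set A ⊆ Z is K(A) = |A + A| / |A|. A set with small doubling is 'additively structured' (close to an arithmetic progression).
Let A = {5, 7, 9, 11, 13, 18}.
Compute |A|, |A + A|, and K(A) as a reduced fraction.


|A| = 6.
Compute A + A by enumerating all 36 pairs.
A + A = {10, 12, 14, 16, 18, 20, 22, 23, 24, 25, 26, 27, 29, 31, 36}, so |A + A| = 15.
K = |A + A| / |A| = 15/6 = 5/2 ≈ 2.5000.
Reference: AP of size 6 gives K = 11/6 ≈ 1.8333; a fully generic set of size 6 gives K ≈ 3.5000.

|A| = 6, |A + A| = 15, K = 15/6 = 5/2.


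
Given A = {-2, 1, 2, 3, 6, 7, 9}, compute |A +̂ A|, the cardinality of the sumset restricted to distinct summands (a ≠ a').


Restricted sumset: A +̂ A = {a + a' : a ∈ A, a' ∈ A, a ≠ a'}.
Equivalently, take A + A and drop any sum 2a that is achievable ONLY as a + a for a ∈ A (i.e. sums representable only with equal summands).
Enumerate pairs (a, a') with a < a' (symmetric, so each unordered pair gives one sum; this covers all a ≠ a'):
  -2 + 1 = -1
  -2 + 2 = 0
  -2 + 3 = 1
  -2 + 6 = 4
  -2 + 7 = 5
  -2 + 9 = 7
  1 + 2 = 3
  1 + 3 = 4
  1 + 6 = 7
  1 + 7 = 8
  1 + 9 = 10
  2 + 3 = 5
  2 + 6 = 8
  2 + 7 = 9
  2 + 9 = 11
  3 + 6 = 9
  3 + 7 = 10
  3 + 9 = 12
  6 + 7 = 13
  6 + 9 = 15
  7 + 9 = 16
Collected distinct sums: {-1, 0, 1, 3, 4, 5, 7, 8, 9, 10, 11, 12, 13, 15, 16}
|A +̂ A| = 15
(Reference bound: |A +̂ A| ≥ 2|A| - 3 for |A| ≥ 2, with |A| = 7 giving ≥ 11.)

|A +̂ A| = 15


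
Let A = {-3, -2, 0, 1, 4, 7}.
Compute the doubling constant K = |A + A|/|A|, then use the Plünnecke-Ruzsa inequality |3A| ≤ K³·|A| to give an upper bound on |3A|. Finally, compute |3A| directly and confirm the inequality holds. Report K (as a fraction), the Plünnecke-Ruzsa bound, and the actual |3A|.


|A| = 6.
Step 1: Compute A + A by enumerating all 36 pairs.
A + A = {-6, -5, -4, -3, -2, -1, 0, 1, 2, 4, 5, 7, 8, 11, 14}, so |A + A| = 15.
Step 2: Doubling constant K = |A + A|/|A| = 15/6 = 15/6 ≈ 2.5000.
Step 3: Plünnecke-Ruzsa gives |3A| ≤ K³·|A| = (2.5000)³ · 6 ≈ 93.7500.
Step 4: Compute 3A = A + A + A directly by enumerating all triples (a,b,c) ∈ A³; |3A| = 25.
Step 5: Check 25 ≤ 93.7500? Yes ✓.

K = 15/6, Plünnecke-Ruzsa bound K³|A| ≈ 93.7500, |3A| = 25, inequality holds.


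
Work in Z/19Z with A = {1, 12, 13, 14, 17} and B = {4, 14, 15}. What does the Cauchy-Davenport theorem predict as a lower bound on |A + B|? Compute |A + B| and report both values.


Cauchy-Davenport: |A + B| ≥ min(p, |A| + |B| - 1) for A, B nonempty in Z/pZ.
|A| = 5, |B| = 3, p = 19.
CD lower bound = min(19, 5 + 3 - 1) = min(19, 7) = 7.
Compute A + B mod 19 directly:
a = 1: 1+4=5, 1+14=15, 1+15=16
a = 12: 12+4=16, 12+14=7, 12+15=8
a = 13: 13+4=17, 13+14=8, 13+15=9
a = 14: 14+4=18, 14+14=9, 14+15=10
a = 17: 17+4=2, 17+14=12, 17+15=13
A + B = {2, 5, 7, 8, 9, 10, 12, 13, 15, 16, 17, 18}, so |A + B| = 12.
Verify: 12 ≥ 7? Yes ✓.

CD lower bound = 7, actual |A + B| = 12.


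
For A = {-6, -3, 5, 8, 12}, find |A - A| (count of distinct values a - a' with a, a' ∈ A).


A - A = {a - a' : a, a' ∈ A}; |A| = 5.
Bounds: 2|A|-1 ≤ |A - A| ≤ |A|² - |A| + 1, i.e. 9 ≤ |A - A| ≤ 21.
Note: 0 ∈ A - A always (from a - a). The set is symmetric: if d ∈ A - A then -d ∈ A - A.
Enumerate nonzero differences d = a - a' with a > a' (then include -d):
Positive differences: {3, 4, 7, 8, 11, 14, 15, 18}
Full difference set: {0} ∪ (positive diffs) ∪ (negative diffs).
|A - A| = 1 + 2·8 = 17 (matches direct enumeration: 17).

|A - A| = 17


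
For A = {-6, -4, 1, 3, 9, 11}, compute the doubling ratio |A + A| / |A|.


|A| = 6.
Compute A + A by enumerating all 36 pairs.
A + A = {-12, -10, -8, -5, -3, -1, 2, 3, 4, 5, 6, 7, 10, 12, 14, 18, 20, 22}, so |A + A| = 18.
K = |A + A| / |A| = 18/6 = 3/1 ≈ 3.0000.
Reference: AP of size 6 gives K = 11/6 ≈ 1.8333; a fully generic set of size 6 gives K ≈ 3.5000.

|A| = 6, |A + A| = 18, K = 18/6 = 3/1.


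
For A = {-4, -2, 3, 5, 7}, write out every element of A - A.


A - A = {a - a' : a, a' ∈ A}.
Compute a - a' for each ordered pair (a, a'):
a = -4: -4--4=0, -4--2=-2, -4-3=-7, -4-5=-9, -4-7=-11
a = -2: -2--4=2, -2--2=0, -2-3=-5, -2-5=-7, -2-7=-9
a = 3: 3--4=7, 3--2=5, 3-3=0, 3-5=-2, 3-7=-4
a = 5: 5--4=9, 5--2=7, 5-3=2, 5-5=0, 5-7=-2
a = 7: 7--4=11, 7--2=9, 7-3=4, 7-5=2, 7-7=0
Collecting distinct values (and noting 0 appears from a-a):
A - A = {-11, -9, -7, -5, -4, -2, 0, 2, 4, 5, 7, 9, 11}
|A - A| = 13

A - A = {-11, -9, -7, -5, -4, -2, 0, 2, 4, 5, 7, 9, 11}


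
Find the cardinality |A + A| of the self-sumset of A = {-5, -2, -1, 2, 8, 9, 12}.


A + A = {a + a' : a, a' ∈ A}; |A| = 7.
General bounds: 2|A| - 1 ≤ |A + A| ≤ |A|(|A|+1)/2, i.e. 13 ≤ |A + A| ≤ 28.
Lower bound 2|A|-1 is attained iff A is an arithmetic progression.
Enumerate sums a + a' for a ≤ a' (symmetric, so this suffices):
a = -5: -5+-5=-10, -5+-2=-7, -5+-1=-6, -5+2=-3, -5+8=3, -5+9=4, -5+12=7
a = -2: -2+-2=-4, -2+-1=-3, -2+2=0, -2+8=6, -2+9=7, -2+12=10
a = -1: -1+-1=-2, -1+2=1, -1+8=7, -1+9=8, -1+12=11
a = 2: 2+2=4, 2+8=10, 2+9=11, 2+12=14
a = 8: 8+8=16, 8+9=17, 8+12=20
a = 9: 9+9=18, 9+12=21
a = 12: 12+12=24
Distinct sums: {-10, -7, -6, -4, -3, -2, 0, 1, 3, 4, 6, 7, 8, 10, 11, 14, 16, 17, 18, 20, 21, 24}
|A + A| = 22

|A + A| = 22


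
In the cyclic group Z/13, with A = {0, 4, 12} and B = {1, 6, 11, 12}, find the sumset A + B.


Work in Z/13Z: reduce every sum a + b modulo 13.
Enumerate all 12 pairs:
a = 0: 0+1=1, 0+6=6, 0+11=11, 0+12=12
a = 4: 4+1=5, 4+6=10, 4+11=2, 4+12=3
a = 12: 12+1=0, 12+6=5, 12+11=10, 12+12=11
Distinct residues collected: {0, 1, 2, 3, 5, 6, 10, 11, 12}
|A + B| = 9 (out of 13 total residues).

A + B = {0, 1, 2, 3, 5, 6, 10, 11, 12}


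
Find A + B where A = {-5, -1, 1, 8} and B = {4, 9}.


A + B = {a + b : a ∈ A, b ∈ B}.
Enumerate all |A|·|B| = 4·2 = 8 pairs (a, b) and collect distinct sums.
a = -5: -5+4=-1, -5+9=4
a = -1: -1+4=3, -1+9=8
a = 1: 1+4=5, 1+9=10
a = 8: 8+4=12, 8+9=17
Collecting distinct sums: A + B = {-1, 3, 4, 5, 8, 10, 12, 17}
|A + B| = 8

A + B = {-1, 3, 4, 5, 8, 10, 12, 17}


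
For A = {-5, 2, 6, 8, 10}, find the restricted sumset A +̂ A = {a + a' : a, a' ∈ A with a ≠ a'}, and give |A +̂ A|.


Restricted sumset: A +̂ A = {a + a' : a ∈ A, a' ∈ A, a ≠ a'}.
Equivalently, take A + A and drop any sum 2a that is achievable ONLY as a + a for a ∈ A (i.e. sums representable only with equal summands).
Enumerate pairs (a, a') with a < a' (symmetric, so each unordered pair gives one sum; this covers all a ≠ a'):
  -5 + 2 = -3
  -5 + 6 = 1
  -5 + 8 = 3
  -5 + 10 = 5
  2 + 6 = 8
  2 + 8 = 10
  2 + 10 = 12
  6 + 8 = 14
  6 + 10 = 16
  8 + 10 = 18
Collected distinct sums: {-3, 1, 3, 5, 8, 10, 12, 14, 16, 18}
|A +̂ A| = 10
(Reference bound: |A +̂ A| ≥ 2|A| - 3 for |A| ≥ 2, with |A| = 5 giving ≥ 7.)

|A +̂ A| = 10


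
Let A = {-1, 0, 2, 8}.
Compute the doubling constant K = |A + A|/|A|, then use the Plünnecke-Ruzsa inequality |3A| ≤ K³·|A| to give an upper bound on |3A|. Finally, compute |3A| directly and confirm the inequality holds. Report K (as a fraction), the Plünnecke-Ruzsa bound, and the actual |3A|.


|A| = 4.
Step 1: Compute A + A by enumerating all 16 pairs.
A + A = {-2, -1, 0, 1, 2, 4, 7, 8, 10, 16}, so |A + A| = 10.
Step 2: Doubling constant K = |A + A|/|A| = 10/4 = 10/4 ≈ 2.5000.
Step 3: Plünnecke-Ruzsa gives |3A| ≤ K³·|A| = (2.5000)³ · 4 ≈ 62.5000.
Step 4: Compute 3A = A + A + A directly by enumerating all triples (a,b,c) ∈ A³; |3A| = 18.
Step 5: Check 18 ≤ 62.5000? Yes ✓.

K = 10/4, Plünnecke-Ruzsa bound K³|A| ≈ 62.5000, |3A| = 18, inequality holds.


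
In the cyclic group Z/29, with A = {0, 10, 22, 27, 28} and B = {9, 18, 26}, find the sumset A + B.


Work in Z/29Z: reduce every sum a + b modulo 29.
Enumerate all 15 pairs:
a = 0: 0+9=9, 0+18=18, 0+26=26
a = 10: 10+9=19, 10+18=28, 10+26=7
a = 22: 22+9=2, 22+18=11, 22+26=19
a = 27: 27+9=7, 27+18=16, 27+26=24
a = 28: 28+9=8, 28+18=17, 28+26=25
Distinct residues collected: {2, 7, 8, 9, 11, 16, 17, 18, 19, 24, 25, 26, 28}
|A + B| = 13 (out of 29 total residues).

A + B = {2, 7, 8, 9, 11, 16, 17, 18, 19, 24, 25, 26, 28}


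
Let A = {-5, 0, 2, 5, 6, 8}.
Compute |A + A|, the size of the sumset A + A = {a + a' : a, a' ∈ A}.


A + A = {a + a' : a, a' ∈ A}; |A| = 6.
General bounds: 2|A| - 1 ≤ |A + A| ≤ |A|(|A|+1)/2, i.e. 11 ≤ |A + A| ≤ 21.
Lower bound 2|A|-1 is attained iff A is an arithmetic progression.
Enumerate sums a + a' for a ≤ a' (symmetric, so this suffices):
a = -5: -5+-5=-10, -5+0=-5, -5+2=-3, -5+5=0, -5+6=1, -5+8=3
a = 0: 0+0=0, 0+2=2, 0+5=5, 0+6=6, 0+8=8
a = 2: 2+2=4, 2+5=7, 2+6=8, 2+8=10
a = 5: 5+5=10, 5+6=11, 5+8=13
a = 6: 6+6=12, 6+8=14
a = 8: 8+8=16
Distinct sums: {-10, -5, -3, 0, 1, 2, 3, 4, 5, 6, 7, 8, 10, 11, 12, 13, 14, 16}
|A + A| = 18

|A + A| = 18


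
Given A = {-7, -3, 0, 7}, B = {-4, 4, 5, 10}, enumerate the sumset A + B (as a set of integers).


A + B = {a + b : a ∈ A, b ∈ B}.
Enumerate all |A|·|B| = 4·4 = 16 pairs (a, b) and collect distinct sums.
a = -7: -7+-4=-11, -7+4=-3, -7+5=-2, -7+10=3
a = -3: -3+-4=-7, -3+4=1, -3+5=2, -3+10=7
a = 0: 0+-4=-4, 0+4=4, 0+5=5, 0+10=10
a = 7: 7+-4=3, 7+4=11, 7+5=12, 7+10=17
Collecting distinct sums: A + B = {-11, -7, -4, -3, -2, 1, 2, 3, 4, 5, 7, 10, 11, 12, 17}
|A + B| = 15

A + B = {-11, -7, -4, -3, -2, 1, 2, 3, 4, 5, 7, 10, 11, 12, 17}


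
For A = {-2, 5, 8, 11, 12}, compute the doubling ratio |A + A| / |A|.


|A| = 5.
Compute A + A by enumerating all 25 pairs.
A + A = {-4, 3, 6, 9, 10, 13, 16, 17, 19, 20, 22, 23, 24}, so |A + A| = 13.
K = |A + A| / |A| = 13/5 (already in lowest terms) ≈ 2.6000.
Reference: AP of size 5 gives K = 9/5 ≈ 1.8000; a fully generic set of size 5 gives K ≈ 3.0000.

|A| = 5, |A + A| = 13, K = 13/5.


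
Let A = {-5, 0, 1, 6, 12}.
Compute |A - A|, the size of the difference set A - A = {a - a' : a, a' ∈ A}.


A - A = {a - a' : a, a' ∈ A}; |A| = 5.
Bounds: 2|A|-1 ≤ |A - A| ≤ |A|² - |A| + 1, i.e. 9 ≤ |A - A| ≤ 21.
Note: 0 ∈ A - A always (from a - a). The set is symmetric: if d ∈ A - A then -d ∈ A - A.
Enumerate nonzero differences d = a - a' with a > a' (then include -d):
Positive differences: {1, 5, 6, 11, 12, 17}
Full difference set: {0} ∪ (positive diffs) ∪ (negative diffs).
|A - A| = 1 + 2·6 = 13 (matches direct enumeration: 13).

|A - A| = 13


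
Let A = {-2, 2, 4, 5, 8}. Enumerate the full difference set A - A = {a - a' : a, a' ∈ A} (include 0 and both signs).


A - A = {a - a' : a, a' ∈ A}.
Compute a - a' for each ordered pair (a, a'):
a = -2: -2--2=0, -2-2=-4, -2-4=-6, -2-5=-7, -2-8=-10
a = 2: 2--2=4, 2-2=0, 2-4=-2, 2-5=-3, 2-8=-6
a = 4: 4--2=6, 4-2=2, 4-4=0, 4-5=-1, 4-8=-4
a = 5: 5--2=7, 5-2=3, 5-4=1, 5-5=0, 5-8=-3
a = 8: 8--2=10, 8-2=6, 8-4=4, 8-5=3, 8-8=0
Collecting distinct values (and noting 0 appears from a-a):
A - A = {-10, -7, -6, -4, -3, -2, -1, 0, 1, 2, 3, 4, 6, 7, 10}
|A - A| = 15

A - A = {-10, -7, -6, -4, -3, -2, -1, 0, 1, 2, 3, 4, 6, 7, 10}


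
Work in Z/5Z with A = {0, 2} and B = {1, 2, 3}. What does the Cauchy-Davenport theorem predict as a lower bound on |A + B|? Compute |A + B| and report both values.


Cauchy-Davenport: |A + B| ≥ min(p, |A| + |B| - 1) for A, B nonempty in Z/pZ.
|A| = 2, |B| = 3, p = 5.
CD lower bound = min(5, 2 + 3 - 1) = min(5, 4) = 4.
Compute A + B mod 5 directly:
a = 0: 0+1=1, 0+2=2, 0+3=3
a = 2: 2+1=3, 2+2=4, 2+3=0
A + B = {0, 1, 2, 3, 4}, so |A + B| = 5.
Verify: 5 ≥ 4? Yes ✓.

CD lower bound = 4, actual |A + B| = 5.


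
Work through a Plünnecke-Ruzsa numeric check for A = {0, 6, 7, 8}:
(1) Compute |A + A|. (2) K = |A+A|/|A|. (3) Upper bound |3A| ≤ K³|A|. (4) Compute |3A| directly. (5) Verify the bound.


|A| = 4.
Step 1: Compute A + A by enumerating all 16 pairs.
A + A = {0, 6, 7, 8, 12, 13, 14, 15, 16}, so |A + A| = 9.
Step 2: Doubling constant K = |A + A|/|A| = 9/4 = 9/4 ≈ 2.2500.
Step 3: Plünnecke-Ruzsa gives |3A| ≤ K³·|A| = (2.2500)³ · 4 ≈ 45.5625.
Step 4: Compute 3A = A + A + A directly by enumerating all triples (a,b,c) ∈ A³; |3A| = 16.
Step 5: Check 16 ≤ 45.5625? Yes ✓.

K = 9/4, Plünnecke-Ruzsa bound K³|A| ≈ 45.5625, |3A| = 16, inequality holds.


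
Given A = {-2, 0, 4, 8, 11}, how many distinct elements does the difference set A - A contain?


A - A = {a - a' : a, a' ∈ A}; |A| = 5.
Bounds: 2|A|-1 ≤ |A - A| ≤ |A|² - |A| + 1, i.e. 9 ≤ |A - A| ≤ 21.
Note: 0 ∈ A - A always (from a - a). The set is symmetric: if d ∈ A - A then -d ∈ A - A.
Enumerate nonzero differences d = a - a' with a > a' (then include -d):
Positive differences: {2, 3, 4, 6, 7, 8, 10, 11, 13}
Full difference set: {0} ∪ (positive diffs) ∪ (negative diffs).
|A - A| = 1 + 2·9 = 19 (matches direct enumeration: 19).

|A - A| = 19


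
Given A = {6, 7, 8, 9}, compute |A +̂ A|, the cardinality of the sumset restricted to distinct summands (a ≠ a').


Restricted sumset: A +̂ A = {a + a' : a ∈ A, a' ∈ A, a ≠ a'}.
Equivalently, take A + A and drop any sum 2a that is achievable ONLY as a + a for a ∈ A (i.e. sums representable only with equal summands).
Enumerate pairs (a, a') with a < a' (symmetric, so each unordered pair gives one sum; this covers all a ≠ a'):
  6 + 7 = 13
  6 + 8 = 14
  6 + 9 = 15
  7 + 8 = 15
  7 + 9 = 16
  8 + 9 = 17
Collected distinct sums: {13, 14, 15, 16, 17}
|A +̂ A| = 5
(Reference bound: |A +̂ A| ≥ 2|A| - 3 for |A| ≥ 2, with |A| = 4 giving ≥ 5.)

|A +̂ A| = 5


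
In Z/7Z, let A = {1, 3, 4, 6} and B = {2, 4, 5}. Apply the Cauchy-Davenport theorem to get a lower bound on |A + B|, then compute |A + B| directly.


Cauchy-Davenport: |A + B| ≥ min(p, |A| + |B| - 1) for A, B nonempty in Z/pZ.
|A| = 4, |B| = 3, p = 7.
CD lower bound = min(7, 4 + 3 - 1) = min(7, 6) = 6.
Compute A + B mod 7 directly:
a = 1: 1+2=3, 1+4=5, 1+5=6
a = 3: 3+2=5, 3+4=0, 3+5=1
a = 4: 4+2=6, 4+4=1, 4+5=2
a = 6: 6+2=1, 6+4=3, 6+5=4
A + B = {0, 1, 2, 3, 4, 5, 6}, so |A + B| = 7.
Verify: 7 ≥ 6? Yes ✓.

CD lower bound = 6, actual |A + B| = 7.


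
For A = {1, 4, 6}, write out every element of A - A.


A - A = {a - a' : a, a' ∈ A}.
Compute a - a' for each ordered pair (a, a'):
a = 1: 1-1=0, 1-4=-3, 1-6=-5
a = 4: 4-1=3, 4-4=0, 4-6=-2
a = 6: 6-1=5, 6-4=2, 6-6=0
Collecting distinct values (and noting 0 appears from a-a):
A - A = {-5, -3, -2, 0, 2, 3, 5}
|A - A| = 7

A - A = {-5, -3, -2, 0, 2, 3, 5}


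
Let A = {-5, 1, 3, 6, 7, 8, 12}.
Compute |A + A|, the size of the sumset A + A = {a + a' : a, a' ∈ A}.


A + A = {a + a' : a, a' ∈ A}; |A| = 7.
General bounds: 2|A| - 1 ≤ |A + A| ≤ |A|(|A|+1)/2, i.e. 13 ≤ |A + A| ≤ 28.
Lower bound 2|A|-1 is attained iff A is an arithmetic progression.
Enumerate sums a + a' for a ≤ a' (symmetric, so this suffices):
a = -5: -5+-5=-10, -5+1=-4, -5+3=-2, -5+6=1, -5+7=2, -5+8=3, -5+12=7
a = 1: 1+1=2, 1+3=4, 1+6=7, 1+7=8, 1+8=9, 1+12=13
a = 3: 3+3=6, 3+6=9, 3+7=10, 3+8=11, 3+12=15
a = 6: 6+6=12, 6+7=13, 6+8=14, 6+12=18
a = 7: 7+7=14, 7+8=15, 7+12=19
a = 8: 8+8=16, 8+12=20
a = 12: 12+12=24
Distinct sums: {-10, -4, -2, 1, 2, 3, 4, 6, 7, 8, 9, 10, 11, 12, 13, 14, 15, 16, 18, 19, 20, 24}
|A + A| = 22

|A + A| = 22


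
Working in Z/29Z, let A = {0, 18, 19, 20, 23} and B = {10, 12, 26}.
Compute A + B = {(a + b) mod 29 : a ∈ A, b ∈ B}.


Work in Z/29Z: reduce every sum a + b modulo 29.
Enumerate all 15 pairs:
a = 0: 0+10=10, 0+12=12, 0+26=26
a = 18: 18+10=28, 18+12=1, 18+26=15
a = 19: 19+10=0, 19+12=2, 19+26=16
a = 20: 20+10=1, 20+12=3, 20+26=17
a = 23: 23+10=4, 23+12=6, 23+26=20
Distinct residues collected: {0, 1, 2, 3, 4, 6, 10, 12, 15, 16, 17, 20, 26, 28}
|A + B| = 14 (out of 29 total residues).

A + B = {0, 1, 2, 3, 4, 6, 10, 12, 15, 16, 17, 20, 26, 28}


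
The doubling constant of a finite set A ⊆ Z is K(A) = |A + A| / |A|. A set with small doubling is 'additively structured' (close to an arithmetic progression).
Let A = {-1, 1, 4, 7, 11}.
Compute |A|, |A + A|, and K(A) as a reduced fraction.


|A| = 5.
Compute A + A by enumerating all 25 pairs.
A + A = {-2, 0, 2, 3, 5, 6, 8, 10, 11, 12, 14, 15, 18, 22}, so |A + A| = 14.
K = |A + A| / |A| = 14/5 (already in lowest terms) ≈ 2.8000.
Reference: AP of size 5 gives K = 9/5 ≈ 1.8000; a fully generic set of size 5 gives K ≈ 3.0000.

|A| = 5, |A + A| = 14, K = 14/5.


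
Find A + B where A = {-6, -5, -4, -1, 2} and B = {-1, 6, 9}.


A + B = {a + b : a ∈ A, b ∈ B}.
Enumerate all |A|·|B| = 5·3 = 15 pairs (a, b) and collect distinct sums.
a = -6: -6+-1=-7, -6+6=0, -6+9=3
a = -5: -5+-1=-6, -5+6=1, -5+9=4
a = -4: -4+-1=-5, -4+6=2, -4+9=5
a = -1: -1+-1=-2, -1+6=5, -1+9=8
a = 2: 2+-1=1, 2+6=8, 2+9=11
Collecting distinct sums: A + B = {-7, -6, -5, -2, 0, 1, 2, 3, 4, 5, 8, 11}
|A + B| = 12

A + B = {-7, -6, -5, -2, 0, 1, 2, 3, 4, 5, 8, 11}


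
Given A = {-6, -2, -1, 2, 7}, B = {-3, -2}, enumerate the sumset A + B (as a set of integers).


A + B = {a + b : a ∈ A, b ∈ B}.
Enumerate all |A|·|B| = 5·2 = 10 pairs (a, b) and collect distinct sums.
a = -6: -6+-3=-9, -6+-2=-8
a = -2: -2+-3=-5, -2+-2=-4
a = -1: -1+-3=-4, -1+-2=-3
a = 2: 2+-3=-1, 2+-2=0
a = 7: 7+-3=4, 7+-2=5
Collecting distinct sums: A + B = {-9, -8, -5, -4, -3, -1, 0, 4, 5}
|A + B| = 9

A + B = {-9, -8, -5, -4, -3, -1, 0, 4, 5}


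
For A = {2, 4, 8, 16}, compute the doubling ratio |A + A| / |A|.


|A| = 4.
Compute A + A by enumerating all 16 pairs.
A + A = {4, 6, 8, 10, 12, 16, 18, 20, 24, 32}, so |A + A| = 10.
K = |A + A| / |A| = 10/4 = 5/2 ≈ 2.5000.
Reference: AP of size 4 gives K = 7/4 ≈ 1.7500; a fully generic set of size 4 gives K ≈ 2.5000.

|A| = 4, |A + A| = 10, K = 10/4 = 5/2.


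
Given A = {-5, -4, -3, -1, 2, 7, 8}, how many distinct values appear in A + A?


A + A = {a + a' : a, a' ∈ A}; |A| = 7.
General bounds: 2|A| - 1 ≤ |A + A| ≤ |A|(|A|+1)/2, i.e. 13 ≤ |A + A| ≤ 28.
Lower bound 2|A|-1 is attained iff A is an arithmetic progression.
Enumerate sums a + a' for a ≤ a' (symmetric, so this suffices):
a = -5: -5+-5=-10, -5+-4=-9, -5+-3=-8, -5+-1=-6, -5+2=-3, -5+7=2, -5+8=3
a = -4: -4+-4=-8, -4+-3=-7, -4+-1=-5, -4+2=-2, -4+7=3, -4+8=4
a = -3: -3+-3=-6, -3+-1=-4, -3+2=-1, -3+7=4, -3+8=5
a = -1: -1+-1=-2, -1+2=1, -1+7=6, -1+8=7
a = 2: 2+2=4, 2+7=9, 2+8=10
a = 7: 7+7=14, 7+8=15
a = 8: 8+8=16
Distinct sums: {-10, -9, -8, -7, -6, -5, -4, -3, -2, -1, 1, 2, 3, 4, 5, 6, 7, 9, 10, 14, 15, 16}
|A + A| = 22

|A + A| = 22


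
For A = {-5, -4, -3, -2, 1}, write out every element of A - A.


A - A = {a - a' : a, a' ∈ A}.
Compute a - a' for each ordered pair (a, a'):
a = -5: -5--5=0, -5--4=-1, -5--3=-2, -5--2=-3, -5-1=-6
a = -4: -4--5=1, -4--4=0, -4--3=-1, -4--2=-2, -4-1=-5
a = -3: -3--5=2, -3--4=1, -3--3=0, -3--2=-1, -3-1=-4
a = -2: -2--5=3, -2--4=2, -2--3=1, -2--2=0, -2-1=-3
a = 1: 1--5=6, 1--4=5, 1--3=4, 1--2=3, 1-1=0
Collecting distinct values (and noting 0 appears from a-a):
A - A = {-6, -5, -4, -3, -2, -1, 0, 1, 2, 3, 4, 5, 6}
|A - A| = 13

A - A = {-6, -5, -4, -3, -2, -1, 0, 1, 2, 3, 4, 5, 6}


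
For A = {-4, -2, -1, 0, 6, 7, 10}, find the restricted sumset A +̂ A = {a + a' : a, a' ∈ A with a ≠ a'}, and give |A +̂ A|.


Restricted sumset: A +̂ A = {a + a' : a ∈ A, a' ∈ A, a ≠ a'}.
Equivalently, take A + A and drop any sum 2a that is achievable ONLY as a + a for a ∈ A (i.e. sums representable only with equal summands).
Enumerate pairs (a, a') with a < a' (symmetric, so each unordered pair gives one sum; this covers all a ≠ a'):
  -4 + -2 = -6
  -4 + -1 = -5
  -4 + 0 = -4
  -4 + 6 = 2
  -4 + 7 = 3
  -4 + 10 = 6
  -2 + -1 = -3
  -2 + 0 = -2
  -2 + 6 = 4
  -2 + 7 = 5
  -2 + 10 = 8
  -1 + 0 = -1
  -1 + 6 = 5
  -1 + 7 = 6
  -1 + 10 = 9
  0 + 6 = 6
  0 + 7 = 7
  0 + 10 = 10
  6 + 7 = 13
  6 + 10 = 16
  7 + 10 = 17
Collected distinct sums: {-6, -5, -4, -3, -2, -1, 2, 3, 4, 5, 6, 7, 8, 9, 10, 13, 16, 17}
|A +̂ A| = 18
(Reference bound: |A +̂ A| ≥ 2|A| - 3 for |A| ≥ 2, with |A| = 7 giving ≥ 11.)

|A +̂ A| = 18


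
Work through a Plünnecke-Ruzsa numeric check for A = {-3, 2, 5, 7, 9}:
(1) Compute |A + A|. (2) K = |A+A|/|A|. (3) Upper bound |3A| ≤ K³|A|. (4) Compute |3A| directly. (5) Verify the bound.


|A| = 5.
Step 1: Compute A + A by enumerating all 25 pairs.
A + A = {-6, -1, 2, 4, 6, 7, 9, 10, 11, 12, 14, 16, 18}, so |A + A| = 13.
Step 2: Doubling constant K = |A + A|/|A| = 13/5 = 13/5 ≈ 2.6000.
Step 3: Plünnecke-Ruzsa gives |3A| ≤ K³·|A| = (2.6000)³ · 5 ≈ 87.8800.
Step 4: Compute 3A = A + A + A directly by enumerating all triples (a,b,c) ∈ A³; |3A| = 24.
Step 5: Check 24 ≤ 87.8800? Yes ✓.

K = 13/5, Plünnecke-Ruzsa bound K³|A| ≈ 87.8800, |3A| = 24, inequality holds.


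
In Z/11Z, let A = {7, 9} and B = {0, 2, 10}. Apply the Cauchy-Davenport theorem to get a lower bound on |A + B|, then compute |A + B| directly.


Cauchy-Davenport: |A + B| ≥ min(p, |A| + |B| - 1) for A, B nonempty in Z/pZ.
|A| = 2, |B| = 3, p = 11.
CD lower bound = min(11, 2 + 3 - 1) = min(11, 4) = 4.
Compute A + B mod 11 directly:
a = 7: 7+0=7, 7+2=9, 7+10=6
a = 9: 9+0=9, 9+2=0, 9+10=8
A + B = {0, 6, 7, 8, 9}, so |A + B| = 5.
Verify: 5 ≥ 4? Yes ✓.

CD lower bound = 4, actual |A + B| = 5.


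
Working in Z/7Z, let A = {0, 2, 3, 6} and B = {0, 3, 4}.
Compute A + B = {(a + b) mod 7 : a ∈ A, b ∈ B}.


Work in Z/7Z: reduce every sum a + b modulo 7.
Enumerate all 12 pairs:
a = 0: 0+0=0, 0+3=3, 0+4=4
a = 2: 2+0=2, 2+3=5, 2+4=6
a = 3: 3+0=3, 3+3=6, 3+4=0
a = 6: 6+0=6, 6+3=2, 6+4=3
Distinct residues collected: {0, 2, 3, 4, 5, 6}
|A + B| = 6 (out of 7 total residues).

A + B = {0, 2, 3, 4, 5, 6}


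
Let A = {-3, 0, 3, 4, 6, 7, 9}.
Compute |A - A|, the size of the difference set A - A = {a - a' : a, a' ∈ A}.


A - A = {a - a' : a, a' ∈ A}; |A| = 7.
Bounds: 2|A|-1 ≤ |A - A| ≤ |A|² - |A| + 1, i.e. 13 ≤ |A - A| ≤ 43.
Note: 0 ∈ A - A always (from a - a). The set is symmetric: if d ∈ A - A then -d ∈ A - A.
Enumerate nonzero differences d = a - a' with a > a' (then include -d):
Positive differences: {1, 2, 3, 4, 5, 6, 7, 9, 10, 12}
Full difference set: {0} ∪ (positive diffs) ∪ (negative diffs).
|A - A| = 1 + 2·10 = 21 (matches direct enumeration: 21).

|A - A| = 21


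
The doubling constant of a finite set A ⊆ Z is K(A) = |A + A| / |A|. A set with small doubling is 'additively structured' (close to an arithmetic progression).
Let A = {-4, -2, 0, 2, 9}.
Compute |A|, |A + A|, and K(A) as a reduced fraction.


|A| = 5.
Compute A + A by enumerating all 25 pairs.
A + A = {-8, -6, -4, -2, 0, 2, 4, 5, 7, 9, 11, 18}, so |A + A| = 12.
K = |A + A| / |A| = 12/5 (already in lowest terms) ≈ 2.4000.
Reference: AP of size 5 gives K = 9/5 ≈ 1.8000; a fully generic set of size 5 gives K ≈ 3.0000.

|A| = 5, |A + A| = 12, K = 12/5.


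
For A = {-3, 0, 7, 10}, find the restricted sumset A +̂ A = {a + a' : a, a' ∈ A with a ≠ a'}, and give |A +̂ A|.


Restricted sumset: A +̂ A = {a + a' : a ∈ A, a' ∈ A, a ≠ a'}.
Equivalently, take A + A and drop any sum 2a that is achievable ONLY as a + a for a ∈ A (i.e. sums representable only with equal summands).
Enumerate pairs (a, a') with a < a' (symmetric, so each unordered pair gives one sum; this covers all a ≠ a'):
  -3 + 0 = -3
  -3 + 7 = 4
  -3 + 10 = 7
  0 + 7 = 7
  0 + 10 = 10
  7 + 10 = 17
Collected distinct sums: {-3, 4, 7, 10, 17}
|A +̂ A| = 5
(Reference bound: |A +̂ A| ≥ 2|A| - 3 for |A| ≥ 2, with |A| = 4 giving ≥ 5.)

|A +̂ A| = 5


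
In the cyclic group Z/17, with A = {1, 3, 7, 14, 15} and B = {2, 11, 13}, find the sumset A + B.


Work in Z/17Z: reduce every sum a + b modulo 17.
Enumerate all 15 pairs:
a = 1: 1+2=3, 1+11=12, 1+13=14
a = 3: 3+2=5, 3+11=14, 3+13=16
a = 7: 7+2=9, 7+11=1, 7+13=3
a = 14: 14+2=16, 14+11=8, 14+13=10
a = 15: 15+2=0, 15+11=9, 15+13=11
Distinct residues collected: {0, 1, 3, 5, 8, 9, 10, 11, 12, 14, 16}
|A + B| = 11 (out of 17 total residues).

A + B = {0, 1, 3, 5, 8, 9, 10, 11, 12, 14, 16}


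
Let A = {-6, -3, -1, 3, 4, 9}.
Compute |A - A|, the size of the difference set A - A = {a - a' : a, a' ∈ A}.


A - A = {a - a' : a, a' ∈ A}; |A| = 6.
Bounds: 2|A|-1 ≤ |A - A| ≤ |A|² - |A| + 1, i.e. 11 ≤ |A - A| ≤ 31.
Note: 0 ∈ A - A always (from a - a). The set is symmetric: if d ∈ A - A then -d ∈ A - A.
Enumerate nonzero differences d = a - a' with a > a' (then include -d):
Positive differences: {1, 2, 3, 4, 5, 6, 7, 9, 10, 12, 15}
Full difference set: {0} ∪ (positive diffs) ∪ (negative diffs).
|A - A| = 1 + 2·11 = 23 (matches direct enumeration: 23).

|A - A| = 23


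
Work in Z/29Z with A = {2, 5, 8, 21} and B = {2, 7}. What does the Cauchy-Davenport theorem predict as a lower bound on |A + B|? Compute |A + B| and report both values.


Cauchy-Davenport: |A + B| ≥ min(p, |A| + |B| - 1) for A, B nonempty in Z/pZ.
|A| = 4, |B| = 2, p = 29.
CD lower bound = min(29, 4 + 2 - 1) = min(29, 5) = 5.
Compute A + B mod 29 directly:
a = 2: 2+2=4, 2+7=9
a = 5: 5+2=7, 5+7=12
a = 8: 8+2=10, 8+7=15
a = 21: 21+2=23, 21+7=28
A + B = {4, 7, 9, 10, 12, 15, 23, 28}, so |A + B| = 8.
Verify: 8 ≥ 5? Yes ✓.

CD lower bound = 5, actual |A + B| = 8.


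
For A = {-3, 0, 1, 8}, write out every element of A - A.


A - A = {a - a' : a, a' ∈ A}.
Compute a - a' for each ordered pair (a, a'):
a = -3: -3--3=0, -3-0=-3, -3-1=-4, -3-8=-11
a = 0: 0--3=3, 0-0=0, 0-1=-1, 0-8=-8
a = 1: 1--3=4, 1-0=1, 1-1=0, 1-8=-7
a = 8: 8--3=11, 8-0=8, 8-1=7, 8-8=0
Collecting distinct values (and noting 0 appears from a-a):
A - A = {-11, -8, -7, -4, -3, -1, 0, 1, 3, 4, 7, 8, 11}
|A - A| = 13

A - A = {-11, -8, -7, -4, -3, -1, 0, 1, 3, 4, 7, 8, 11}
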